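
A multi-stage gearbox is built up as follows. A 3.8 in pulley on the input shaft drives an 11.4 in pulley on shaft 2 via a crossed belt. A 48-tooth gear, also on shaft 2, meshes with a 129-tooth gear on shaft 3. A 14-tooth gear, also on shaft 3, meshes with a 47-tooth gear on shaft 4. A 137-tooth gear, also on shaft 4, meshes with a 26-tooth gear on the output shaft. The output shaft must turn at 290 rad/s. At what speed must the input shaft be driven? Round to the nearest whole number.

Overall ratio R = 3 × 2.6875 × 3.3571 × 0.18978 = 5.1368.
Required input speed = output speed × R = 290 × 5.1368 = 1489.7 rad/s.

1490 rad/s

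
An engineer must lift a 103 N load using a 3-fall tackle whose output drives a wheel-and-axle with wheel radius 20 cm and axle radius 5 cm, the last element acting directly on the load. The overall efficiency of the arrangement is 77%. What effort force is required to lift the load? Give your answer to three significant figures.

11.1 N

Block-and-tackle MA = number of supporting rope parts = 3.
Wheel-and-axle MA = R/r = 20/5 = 4.
Combined ideal MA = 3 × 4 = 12.
Actual MA = 12 × 0.77 = 9.24.
Effort = load / actual MA = 103 / 9.24 = 11.147 N.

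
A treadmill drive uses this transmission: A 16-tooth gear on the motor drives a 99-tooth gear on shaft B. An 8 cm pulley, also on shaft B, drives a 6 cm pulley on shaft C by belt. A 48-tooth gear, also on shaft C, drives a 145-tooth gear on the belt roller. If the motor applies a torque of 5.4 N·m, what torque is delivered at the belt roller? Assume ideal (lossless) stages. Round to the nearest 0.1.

After the gear mesh (99/16): 5.4 × 6.1875 = 33.413 N·m
After the belt (6/8): 33.413 × 0.75 = 25.059 N·m
After the gear mesh (145/48): 25.059 × 3.0208 = 75.7 N·m

75.7 N·m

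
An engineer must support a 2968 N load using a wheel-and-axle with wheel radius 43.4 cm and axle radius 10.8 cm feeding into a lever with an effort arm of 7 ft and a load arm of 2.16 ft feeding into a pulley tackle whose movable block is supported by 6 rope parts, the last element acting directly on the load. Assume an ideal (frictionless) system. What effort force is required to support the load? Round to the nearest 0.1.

Wheel-and-axle MA = R/r = 43.4/10.8 = 4.0185.
Lever MA = effort arm / load arm = 7/2.16 = 3.2407.
Block-and-tackle MA = number of supporting rope parts = 6.
Combined ideal MA = 4.0185 × 3.2407 × 6 = 78.138.
Effort = load / MA = 2968 / 78.138 = 37.984 N.

38.0 N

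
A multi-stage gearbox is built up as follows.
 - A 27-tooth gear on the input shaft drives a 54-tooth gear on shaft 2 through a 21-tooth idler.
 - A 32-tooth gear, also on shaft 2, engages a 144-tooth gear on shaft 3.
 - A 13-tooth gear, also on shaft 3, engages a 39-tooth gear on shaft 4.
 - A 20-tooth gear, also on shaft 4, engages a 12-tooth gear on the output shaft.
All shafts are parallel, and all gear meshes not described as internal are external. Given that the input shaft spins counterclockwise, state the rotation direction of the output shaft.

the input shaft → shaft 2: driver → idler → driven is 2 external meshes, 2 reversals → CCW.
shaft 2 → shaft 3: external mesh, 1 reversal → CW.
shaft 3 → shaft 4: external mesh, 1 reversal → CCW.
shaft 4 → the output shaft: external mesh, 1 reversal → CW.
5 reversals in total — an odd number — so the output shaft turns opposite to the input shaft.

clockwise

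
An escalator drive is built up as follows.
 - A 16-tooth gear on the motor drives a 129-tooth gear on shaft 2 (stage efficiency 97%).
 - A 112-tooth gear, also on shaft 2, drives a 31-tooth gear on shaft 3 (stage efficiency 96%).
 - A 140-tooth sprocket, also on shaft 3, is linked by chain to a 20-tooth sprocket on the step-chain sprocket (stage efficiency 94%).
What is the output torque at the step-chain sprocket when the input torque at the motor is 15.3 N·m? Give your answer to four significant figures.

Gear mesh: ratio = 129/16 = 8.0625; torque at shaft 2 = 15.3 × 8.0625 × 0.97 = 119.66 N·m.
Gear mesh: ratio = 31/112 = 0.27679; torque at shaft 3 = 119.66 × 0.27679 × 0.96 = 31.794 N·m.
Chain: ratio = 20/140 = 0.14286; torque at the step-chain sprocket = 31.794 × 0.14286 × 0.94 = 4.2695 N·m.

4.270 N·m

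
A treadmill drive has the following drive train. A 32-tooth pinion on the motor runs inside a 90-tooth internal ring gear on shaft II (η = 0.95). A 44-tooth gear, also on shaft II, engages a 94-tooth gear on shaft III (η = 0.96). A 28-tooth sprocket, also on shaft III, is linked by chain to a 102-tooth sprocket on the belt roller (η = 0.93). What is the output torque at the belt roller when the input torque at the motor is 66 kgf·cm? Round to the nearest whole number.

Internal gear: ratio = 90/32 = 2.8125; torque at shaft II = 66 × 2.8125 × 0.95 = 176.34 kgf·cm.
Gear mesh: ratio = 94/44 = 2.1364; torque at shaft III = 176.34 × 2.1364 × 0.96 = 361.66 kgf·cm.
Chain: ratio = 102/28 = 3.6429; torque at the belt roller = 361.66 × 3.6429 × 0.93 = 1225.3 kgf·cm.

1225 kgf·cm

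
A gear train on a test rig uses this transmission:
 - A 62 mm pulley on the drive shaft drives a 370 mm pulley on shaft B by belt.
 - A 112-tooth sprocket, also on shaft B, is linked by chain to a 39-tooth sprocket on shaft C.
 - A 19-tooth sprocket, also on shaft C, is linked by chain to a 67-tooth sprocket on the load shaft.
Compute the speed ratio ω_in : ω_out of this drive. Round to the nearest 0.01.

7.33

Each stage contributes driven/driver: belt 370/62 = 5.9677, chain 39/112 = 0.34821, chain 67/19 = 3.5263.
Overall: 5.9677 × 0.34821 × 3.5263 = 7.3279.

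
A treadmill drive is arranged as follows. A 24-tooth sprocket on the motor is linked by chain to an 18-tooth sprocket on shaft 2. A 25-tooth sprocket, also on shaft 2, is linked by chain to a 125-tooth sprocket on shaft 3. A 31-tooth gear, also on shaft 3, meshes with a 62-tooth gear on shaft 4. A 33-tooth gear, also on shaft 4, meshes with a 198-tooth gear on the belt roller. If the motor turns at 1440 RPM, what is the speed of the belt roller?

chain 18/24 = 0.75 → 1440/0.75 = 1920 RPM
chain 125/25 = 5 → 1920/5 = 384 RPM
gear mesh 62/31 = 2 → 384/2 = 192 RPM
gear mesh 198/33 = 6 → 192/6 = 32 RPM

32 RPM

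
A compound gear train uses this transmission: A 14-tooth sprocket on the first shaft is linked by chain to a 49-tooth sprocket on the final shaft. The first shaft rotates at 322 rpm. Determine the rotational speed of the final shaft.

the first shaft → the final shaft (chain, 49/14): 322 ÷ 3.5 = 92 rpm

92 rpm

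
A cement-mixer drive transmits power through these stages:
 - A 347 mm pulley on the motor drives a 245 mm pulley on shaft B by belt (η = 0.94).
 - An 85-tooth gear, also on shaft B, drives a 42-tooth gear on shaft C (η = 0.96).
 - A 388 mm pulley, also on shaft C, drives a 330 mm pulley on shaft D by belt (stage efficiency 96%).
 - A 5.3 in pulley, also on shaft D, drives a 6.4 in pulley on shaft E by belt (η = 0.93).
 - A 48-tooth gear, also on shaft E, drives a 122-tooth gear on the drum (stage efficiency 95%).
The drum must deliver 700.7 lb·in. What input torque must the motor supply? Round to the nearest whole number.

1005 lb·in

Overall ratio R = 0.70605 × 0.49412 × 0.85052 × 1.2075 × 2.5417 = 0.91069; overall efficiency η = 0.94 × 0.96 × 0.96 × 0.93 × 0.95 = 0.7654.
Input torque = output torque / (R × η) = 700.7 / (0.91069 × 0.7654) = 1005.3 lb·in.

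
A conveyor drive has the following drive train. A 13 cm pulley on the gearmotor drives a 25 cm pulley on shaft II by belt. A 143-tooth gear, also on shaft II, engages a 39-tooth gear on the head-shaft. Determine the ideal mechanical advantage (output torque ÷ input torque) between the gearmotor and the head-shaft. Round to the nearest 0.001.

Each stage contributes driven/driver: belt 25/13 = 1.9231, gear mesh 39/143 = 0.27273.
Overall: 1.9231 × 0.27273 = 0.52448.

0.524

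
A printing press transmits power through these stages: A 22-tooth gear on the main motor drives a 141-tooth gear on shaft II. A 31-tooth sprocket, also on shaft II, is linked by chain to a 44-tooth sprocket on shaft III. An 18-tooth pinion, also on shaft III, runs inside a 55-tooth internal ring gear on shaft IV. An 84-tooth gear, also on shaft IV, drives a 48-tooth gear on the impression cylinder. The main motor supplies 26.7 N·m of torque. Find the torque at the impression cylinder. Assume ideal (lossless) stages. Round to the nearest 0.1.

424.1 N·m

Gear mesh: ratio = 141/22 = 6.4091; torque at shaft II = 26.7 × 6.4091 = 171.12 N·m.
Chain: ratio = 44/31 = 1.4194; torque at shaft III = 171.12 × 1.4194 = 242.88 N·m.
Internal gear: ratio = 55/18 = 3.0556; torque at shaft IV = 242.88 × 3.0556 = 742.15 N·m.
Gear mesh: ratio = 48/84 = 0.57143; torque at the impression cylinder = 742.15 × 0.57143 = 424.08 N·m.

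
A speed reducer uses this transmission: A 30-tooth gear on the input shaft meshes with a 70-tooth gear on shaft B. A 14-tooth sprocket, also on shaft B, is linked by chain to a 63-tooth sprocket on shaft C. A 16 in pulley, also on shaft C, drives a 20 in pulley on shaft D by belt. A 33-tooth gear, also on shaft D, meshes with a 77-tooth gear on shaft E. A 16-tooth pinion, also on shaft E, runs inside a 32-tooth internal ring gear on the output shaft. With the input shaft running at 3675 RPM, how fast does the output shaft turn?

Gear mesh: ratio = 70/30 = 2.3333, so shaft B turns at 3675 / 2.3333 = 1575 RPM.
Chain: ratio = 63/14 = 4.5, so shaft C turns at 1575 / 4.5 = 350 RPM.
Belt: ratio = 20/16 = 1.25, so shaft D turns at 350 / 1.25 = 280 RPM.
Gear mesh: ratio = 77/33 = 2.3333, so shaft E turns at 280 / 2.3333 = 120 RPM.
Internal gear: ratio = 32/16 = 2, so the output shaft turns at 120 / 2 = 60 RPM.

60 RPM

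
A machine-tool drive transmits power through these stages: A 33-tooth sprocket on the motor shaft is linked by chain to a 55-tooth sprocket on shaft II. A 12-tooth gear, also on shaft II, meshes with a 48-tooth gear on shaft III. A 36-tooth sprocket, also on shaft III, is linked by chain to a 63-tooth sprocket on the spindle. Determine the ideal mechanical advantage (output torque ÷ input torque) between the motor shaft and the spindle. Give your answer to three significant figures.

Each stage contributes driven/driver: chain 55/33 = 1.6667, gear mesh 48/12 = 4, chain 63/36 = 1.75.
Overall: 1.6667 × 4 × 1.75 = 11.667.

11.7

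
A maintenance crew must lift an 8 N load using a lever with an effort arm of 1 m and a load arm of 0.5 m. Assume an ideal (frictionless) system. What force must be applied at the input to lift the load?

Lever MA = effort arm / load arm = 1/0.5 = 2.
Effort = load / MA = 8 / 2 = 4 N.

4 N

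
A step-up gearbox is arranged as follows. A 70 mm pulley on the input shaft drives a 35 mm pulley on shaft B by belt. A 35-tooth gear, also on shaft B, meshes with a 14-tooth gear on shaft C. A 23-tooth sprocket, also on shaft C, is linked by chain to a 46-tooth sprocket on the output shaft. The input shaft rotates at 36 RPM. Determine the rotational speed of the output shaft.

Belt: ratio = 35/70 = 0.5, so shaft B turns at 36 / 0.5 = 72 RPM.
Gear mesh: ratio = 14/35 = 0.4, so shaft C turns at 72 / 0.4 = 180 RPM.
Chain: ratio = 46/23 = 2, so the output shaft turns at 180 / 2 = 90 RPM.

90 RPM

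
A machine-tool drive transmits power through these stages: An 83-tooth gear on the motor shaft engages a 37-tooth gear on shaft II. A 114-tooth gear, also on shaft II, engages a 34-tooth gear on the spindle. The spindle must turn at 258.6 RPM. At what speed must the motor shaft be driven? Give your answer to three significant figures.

34.4 RPM

Overall ratio R = 0.44578 × 0.29825 = 0.13295.
Required input speed = output speed × R = 258.6 × 0.13295 = 34.382 RPM.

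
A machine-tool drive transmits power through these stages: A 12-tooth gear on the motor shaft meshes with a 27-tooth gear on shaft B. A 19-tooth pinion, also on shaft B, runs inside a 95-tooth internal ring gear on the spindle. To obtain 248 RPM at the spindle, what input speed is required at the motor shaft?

2790 RPM

Overall ratio R = 2.25 × 5 = 11.25.
Required input speed = output speed × R = 248 × 11.25 = 2790 RPM.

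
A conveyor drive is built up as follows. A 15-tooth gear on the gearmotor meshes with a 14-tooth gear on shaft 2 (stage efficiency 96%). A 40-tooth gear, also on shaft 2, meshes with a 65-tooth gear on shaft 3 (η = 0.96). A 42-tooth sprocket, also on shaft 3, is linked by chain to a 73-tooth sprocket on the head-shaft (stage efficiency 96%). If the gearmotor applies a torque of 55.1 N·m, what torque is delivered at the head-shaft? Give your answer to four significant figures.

128.5 N·m

After the gear mesh (14/15): 55.1 × 0.93333 × 0.96 = 49.37 N·m
After the gear mesh (65/40): 49.37 × 1.625 × 0.96 = 77.017 N·m
After the chain (73/42): 77.017 × 1.7381 × 0.96 = 128.51 N·m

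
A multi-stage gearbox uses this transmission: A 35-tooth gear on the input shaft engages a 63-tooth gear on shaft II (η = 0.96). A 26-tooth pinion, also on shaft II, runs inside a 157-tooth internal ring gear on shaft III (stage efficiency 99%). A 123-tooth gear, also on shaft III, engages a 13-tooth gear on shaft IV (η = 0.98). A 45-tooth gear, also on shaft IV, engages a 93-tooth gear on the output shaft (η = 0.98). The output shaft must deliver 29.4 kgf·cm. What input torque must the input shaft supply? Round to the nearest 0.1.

13.6 kgf·cm

Overall ratio R = 1.8 × 6.0385 × 0.10569 × 2.0667 = 2.3741; overall efficiency η = 0.96 × 0.99 × 0.98 × 0.98 = 0.9128.
Input torque = output torque / (R × η) = 29.4 / (2.3741 × 0.9128) = 13.567 kgf·cm.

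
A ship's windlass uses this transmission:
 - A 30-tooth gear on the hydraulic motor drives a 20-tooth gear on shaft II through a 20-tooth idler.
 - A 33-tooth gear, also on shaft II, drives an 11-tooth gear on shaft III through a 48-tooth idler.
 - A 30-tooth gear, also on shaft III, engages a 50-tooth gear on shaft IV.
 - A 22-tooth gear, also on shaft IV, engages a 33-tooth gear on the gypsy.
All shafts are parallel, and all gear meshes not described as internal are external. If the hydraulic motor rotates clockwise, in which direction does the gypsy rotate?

the hydraulic motor → shaft II: driver → idler → driven is 2 external meshes, 2 reversals → CW.
shaft II → shaft III: driver → idler → driven is 2 external meshes, 2 reversals → CW.
shaft III → shaft IV: external mesh, 1 reversal → CCW.
shaft IV → the gypsy: external mesh, 1 reversal → CW.
6 reversals in total — an even number — so the gypsy turns the same way as the hydraulic motor.

clockwise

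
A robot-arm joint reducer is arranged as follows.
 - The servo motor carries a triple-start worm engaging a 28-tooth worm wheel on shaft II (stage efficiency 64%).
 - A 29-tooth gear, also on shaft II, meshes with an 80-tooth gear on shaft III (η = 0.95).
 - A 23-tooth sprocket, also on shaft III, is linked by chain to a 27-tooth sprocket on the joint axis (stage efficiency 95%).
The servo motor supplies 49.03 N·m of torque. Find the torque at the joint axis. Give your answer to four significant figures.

worm 28/3 = 9.3333 → τ = 49.03·9.3333·0.64 = 292.87 N·m
gear mesh 80/29 = 2.7586 → τ = 292.87·2.7586·0.95 = 767.53 N·m
chain 27/23 = 1.1739 → τ = 767.53·1.1739·0.95 = 855.96 N·m

856.0 N·m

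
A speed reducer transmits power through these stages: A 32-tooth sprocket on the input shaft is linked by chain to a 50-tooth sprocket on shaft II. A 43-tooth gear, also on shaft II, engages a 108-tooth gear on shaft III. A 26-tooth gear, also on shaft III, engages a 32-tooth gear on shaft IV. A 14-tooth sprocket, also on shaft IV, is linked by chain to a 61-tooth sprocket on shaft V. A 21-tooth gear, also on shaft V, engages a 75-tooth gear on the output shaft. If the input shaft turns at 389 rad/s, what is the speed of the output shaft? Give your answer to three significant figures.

Chain: ratio = 50/32 = 1.5625, so shaft II turns at 389 / 1.5625 = 248.96 rad/s.
Gear mesh: ratio = 108/43 = 2.5116, so shaft III turns at 248.96 / 2.5116 = 99.123 rad/s.
Gear mesh: ratio = 32/26 = 1.2308, so shaft IV turns at 99.123 / 1.2308 = 80.537 rad/s.
Chain: ratio = 61/14 = 4.3571, so shaft V turns at 80.537 / 4.3571 = 18.484 rad/s.
Gear mesh: ratio = 75/21 = 3.5714, so the output shaft turns at 18.484 / 3.5714 = 5.1755 rad/s.

5.18 rad/s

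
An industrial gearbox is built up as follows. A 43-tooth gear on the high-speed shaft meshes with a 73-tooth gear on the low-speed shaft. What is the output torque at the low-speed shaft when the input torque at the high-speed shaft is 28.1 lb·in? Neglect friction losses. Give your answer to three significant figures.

47.7 lb·in

Gear mesh: ratio = 73/43 = 1.6977; torque at the low-speed shaft = 28.1 × 1.6977 = 47.705 lb·in.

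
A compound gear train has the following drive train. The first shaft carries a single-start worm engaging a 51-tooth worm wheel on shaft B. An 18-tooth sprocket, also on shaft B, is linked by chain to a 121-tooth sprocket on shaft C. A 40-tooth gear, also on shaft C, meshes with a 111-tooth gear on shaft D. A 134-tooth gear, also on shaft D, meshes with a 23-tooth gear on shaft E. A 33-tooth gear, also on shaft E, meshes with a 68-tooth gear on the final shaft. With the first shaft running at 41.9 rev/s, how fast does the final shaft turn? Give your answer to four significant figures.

the first shaft → shaft B (worm, 51/1): 41.9 ÷ 51 = 0.82157 rev/s
shaft B → shaft C (chain, 121/18): 0.82157 ÷ 6.7222 = 0.12222 rev/s
shaft C → shaft D (gear mesh, 111/40): 0.12222 ÷ 2.775 = 0.044042 rev/s
shaft D → shaft E (gear mesh, 23/134): 0.044042 ÷ 0.17164 = 0.25659 rev/s
shaft E → the final shaft (gear mesh, 68/33): 0.25659 ÷ 2.0606 = 0.12452 rev/s

0.1245 rev/s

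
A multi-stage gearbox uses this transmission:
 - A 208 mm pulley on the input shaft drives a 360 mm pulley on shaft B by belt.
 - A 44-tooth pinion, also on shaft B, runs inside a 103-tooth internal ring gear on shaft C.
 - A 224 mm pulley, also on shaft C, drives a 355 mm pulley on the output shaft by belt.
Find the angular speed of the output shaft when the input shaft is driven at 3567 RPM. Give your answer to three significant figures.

Belt: ratio = 360/208 = 1.7308, so shaft B turns at 3567 / 1.7308 = 2060.9 RPM.
Internal gear: ratio = 103/44 = 2.3409, so shaft C turns at 2060.9 / 2.3409 = 880.4 RPM.
Belt: ratio = 355/224 = 1.5848, so the output shaft turns at 880.4 / 1.5848 = 555.52 RPM.

556 RPM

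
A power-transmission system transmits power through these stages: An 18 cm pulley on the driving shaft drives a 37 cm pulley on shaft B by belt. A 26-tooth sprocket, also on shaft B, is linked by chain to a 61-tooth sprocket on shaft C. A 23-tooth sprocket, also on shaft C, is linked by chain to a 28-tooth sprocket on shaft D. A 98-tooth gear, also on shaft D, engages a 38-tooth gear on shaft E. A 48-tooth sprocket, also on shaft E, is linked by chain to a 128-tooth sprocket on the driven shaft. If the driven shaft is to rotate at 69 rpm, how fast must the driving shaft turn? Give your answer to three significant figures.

419 rpm

Overall ratio R = 2.0556 × 2.3462 × 1.2174 × 0.38776 × 2.6667 = 6.0707.
Required input speed = output speed × R = 69 × 6.0707 = 418.88 rpm.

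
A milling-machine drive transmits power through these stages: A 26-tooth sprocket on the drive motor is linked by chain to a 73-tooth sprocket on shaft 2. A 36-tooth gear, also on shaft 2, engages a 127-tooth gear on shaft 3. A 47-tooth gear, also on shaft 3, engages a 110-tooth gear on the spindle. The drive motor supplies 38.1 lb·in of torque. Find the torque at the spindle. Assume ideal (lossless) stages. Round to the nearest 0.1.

After the chain (73/26): 38.1 × 2.8077 = 106.97 lb·in
After the gear mesh (127/36): 106.97 × 3.5278 = 377.38 lb·in
After the gear mesh (110/47): 377.38 × 2.3404 = 883.22 lb·in

883.2 lb·in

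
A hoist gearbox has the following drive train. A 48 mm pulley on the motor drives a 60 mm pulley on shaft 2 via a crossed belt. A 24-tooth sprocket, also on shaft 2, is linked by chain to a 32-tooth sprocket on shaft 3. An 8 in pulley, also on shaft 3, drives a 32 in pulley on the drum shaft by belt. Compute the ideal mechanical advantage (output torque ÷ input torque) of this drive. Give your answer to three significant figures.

Each stage contributes driven/driver: belt 60/48 = 1.25, chain 32/24 = 1.3333, belt 32/8 = 4.
Overall: 1.25 × 1.3333 × 4 = 6.6667.

6.67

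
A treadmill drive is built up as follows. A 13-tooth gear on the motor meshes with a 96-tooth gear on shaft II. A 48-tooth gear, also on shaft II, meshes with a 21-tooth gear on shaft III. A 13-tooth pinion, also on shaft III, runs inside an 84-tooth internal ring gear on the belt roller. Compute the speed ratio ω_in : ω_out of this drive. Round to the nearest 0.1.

20.9

Each stage contributes driven/driver: gear mesh 96/13 = 7.3846, gear mesh 21/48 = 0.4375, internal gear 84/13 = 6.4615.
Overall: 7.3846 × 0.4375 × 6.4615 = 20.876.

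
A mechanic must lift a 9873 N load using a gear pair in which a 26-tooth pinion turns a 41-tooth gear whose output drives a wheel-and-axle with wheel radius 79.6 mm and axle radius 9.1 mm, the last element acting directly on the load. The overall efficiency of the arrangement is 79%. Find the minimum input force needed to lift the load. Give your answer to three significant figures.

Gear pair MA = 41/26 = 1.5769.
Wheel-and-axle MA = R/r = 79.6/9.1 = 8.7473.
Combined ideal MA = 1.5769 × 8.7473 = 13.794.
Actual MA = 13.794 × 0.79 = 10.897.
Effort = load / actual MA = 9873 / 10.897 = 906.02 N.

906 N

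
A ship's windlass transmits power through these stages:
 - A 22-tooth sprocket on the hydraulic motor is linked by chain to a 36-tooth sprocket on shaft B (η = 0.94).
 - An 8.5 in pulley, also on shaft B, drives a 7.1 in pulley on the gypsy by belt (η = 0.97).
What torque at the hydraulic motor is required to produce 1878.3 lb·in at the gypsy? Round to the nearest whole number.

Overall ratio R = 1.6364 × 0.83529 = 1.3668; overall efficiency η = 0.94 × 0.97 = 0.9118.
Input torque = output torque / (R × η) = 1878.3 / (1.3668 × 0.9118) = 1507.1 lb·in.

1507 lb·in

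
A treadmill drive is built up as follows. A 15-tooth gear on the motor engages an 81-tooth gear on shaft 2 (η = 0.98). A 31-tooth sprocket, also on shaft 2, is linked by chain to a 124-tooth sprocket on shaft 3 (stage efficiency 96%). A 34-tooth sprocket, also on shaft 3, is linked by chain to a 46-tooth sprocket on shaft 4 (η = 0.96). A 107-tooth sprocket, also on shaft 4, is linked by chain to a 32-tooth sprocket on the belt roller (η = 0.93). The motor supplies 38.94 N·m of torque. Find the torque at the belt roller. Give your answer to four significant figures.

285.9 N·m

gear mesh 81/15 = 5.4 → τ = 38.94·5.4·0.98 = 206.07 N·m
chain 124/31 = 4 → τ = 206.07·4·0.96 = 791.31 N·m
chain 46/34 = 1.3529 → τ = 791.31·1.3529·0.96 = 1027.8 N·m
chain 32/107 = 0.29907 → τ = 1027.8·0.29907·0.93 = 285.86 N·m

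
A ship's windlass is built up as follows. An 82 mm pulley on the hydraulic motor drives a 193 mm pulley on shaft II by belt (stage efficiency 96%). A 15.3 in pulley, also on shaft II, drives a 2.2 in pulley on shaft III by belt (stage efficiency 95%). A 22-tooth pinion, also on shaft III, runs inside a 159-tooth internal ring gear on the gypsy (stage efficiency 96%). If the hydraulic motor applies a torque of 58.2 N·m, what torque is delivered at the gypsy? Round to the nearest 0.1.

After the belt (193/82): 58.2 × 2.3537 × 0.96 = 131.5 N·m
After the belt (2.2/15.3): 131.5 × 0.14379 × 0.95 = 17.964 N·m
After the internal gear (159/22): 17.964 × 7.2273 × 0.96 = 124.63 N·m

124.6 N·m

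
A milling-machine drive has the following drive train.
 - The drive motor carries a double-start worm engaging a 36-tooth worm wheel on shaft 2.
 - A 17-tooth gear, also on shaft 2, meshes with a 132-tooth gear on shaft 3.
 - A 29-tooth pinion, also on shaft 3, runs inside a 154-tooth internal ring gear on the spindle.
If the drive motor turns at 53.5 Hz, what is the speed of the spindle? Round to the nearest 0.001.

Worm: ratio = 36/2 = 18, so shaft 2 turns at 53.5 / 18 = 2.9722 Hz.
Gear mesh: ratio = 132/17 = 7.7647, so shaft 3 turns at 2.9722 / 7.7647 = 0.38279 Hz.
Internal gear: ratio = 154/29 = 5.3103, so the spindle turns at 0.38279 / 5.3103 = 0.072083 Hz.

0.072 Hz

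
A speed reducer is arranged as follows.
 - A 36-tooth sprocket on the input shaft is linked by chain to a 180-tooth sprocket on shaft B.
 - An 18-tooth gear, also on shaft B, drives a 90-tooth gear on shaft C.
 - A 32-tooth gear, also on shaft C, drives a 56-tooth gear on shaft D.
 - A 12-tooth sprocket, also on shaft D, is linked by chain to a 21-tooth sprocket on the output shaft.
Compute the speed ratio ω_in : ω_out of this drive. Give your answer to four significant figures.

Each stage contributes driven/driver: chain 180/36 = 5, gear mesh 90/18 = 5, gear mesh 56/32 = 1.75, chain 21/12 = 1.75.
Overall: 5 × 5 × 1.75 × 1.75 = 76.562.

76.56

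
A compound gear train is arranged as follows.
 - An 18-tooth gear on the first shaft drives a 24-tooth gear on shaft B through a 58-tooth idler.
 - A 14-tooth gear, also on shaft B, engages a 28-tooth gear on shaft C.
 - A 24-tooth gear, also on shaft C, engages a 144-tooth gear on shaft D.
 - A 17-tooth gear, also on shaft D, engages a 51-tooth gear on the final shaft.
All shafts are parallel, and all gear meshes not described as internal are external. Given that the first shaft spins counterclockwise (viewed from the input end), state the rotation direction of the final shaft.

the first shaft → shaft B: driver → idler → driven is 2 external meshes, 2 reversals → CCW.
shaft B → shaft C: external mesh, 1 reversal → CW.
shaft C → shaft D: external mesh, 1 reversal → CCW.
shaft D → the final shaft: external mesh, 1 reversal → CW.
5 reversals in total — an odd number — so the final shaft turns opposite to the first shaft.

clockwise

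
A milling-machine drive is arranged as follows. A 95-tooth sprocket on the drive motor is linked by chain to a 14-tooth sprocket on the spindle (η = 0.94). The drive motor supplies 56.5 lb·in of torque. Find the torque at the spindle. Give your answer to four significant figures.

7.827 lb·in

Chain: ratio = 14/95 = 0.14737; torque at the spindle = 56.5 × 0.14737 × 0.94 = 7.8267 lb·in.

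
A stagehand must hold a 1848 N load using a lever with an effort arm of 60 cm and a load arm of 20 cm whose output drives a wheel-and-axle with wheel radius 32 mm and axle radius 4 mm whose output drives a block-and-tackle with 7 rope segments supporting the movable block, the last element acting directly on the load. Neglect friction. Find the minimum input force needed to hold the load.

11 N

Lever MA = effort arm / load arm = 60/20 = 3.
Wheel-and-axle MA = R/r = 32/4 = 8.
Block-and-tackle MA = number of supporting rope parts = 7.
Combined ideal MA = 3 × 8 × 7 = 168.
Effort = load / MA = 1848 / 168 = 11 N.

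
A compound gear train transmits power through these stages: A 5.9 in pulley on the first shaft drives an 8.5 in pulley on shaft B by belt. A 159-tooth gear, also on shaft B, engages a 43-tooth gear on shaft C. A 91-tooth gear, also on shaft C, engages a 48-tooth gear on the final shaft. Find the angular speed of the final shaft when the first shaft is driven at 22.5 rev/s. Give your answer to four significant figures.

109.5 rev/s

Belt: ratio = 8.5/5.9 = 1.4407, so shaft B turns at 22.5 / 1.4407 = 15.618 rev/s.
Gear mesh: ratio = 43/159 = 0.27044, so shaft C turns at 15.618 / 0.27044 = 57.749 rev/s.
Gear mesh: ratio = 48/91 = 0.52747, so the final shaft turns at 57.749 / 0.52747 = 109.48 rev/s.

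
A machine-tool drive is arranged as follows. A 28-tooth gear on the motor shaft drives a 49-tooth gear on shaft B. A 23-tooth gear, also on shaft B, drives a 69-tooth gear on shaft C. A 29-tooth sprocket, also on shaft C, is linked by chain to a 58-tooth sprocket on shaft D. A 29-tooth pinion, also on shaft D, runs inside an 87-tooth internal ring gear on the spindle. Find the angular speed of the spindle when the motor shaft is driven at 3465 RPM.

Gear mesh: ratio = 49/28 = 1.75, so shaft B turns at 3465 / 1.75 = 1980 RPM.
Gear mesh: ratio = 69/23 = 3, so shaft C turns at 1980 / 3 = 660 RPM.
Chain: ratio = 58/29 = 2, so shaft D turns at 660 / 2 = 330 RPM.
Internal gear: ratio = 87/29 = 3, so the spindle turns at 330 / 3 = 110 RPM.

110 RPM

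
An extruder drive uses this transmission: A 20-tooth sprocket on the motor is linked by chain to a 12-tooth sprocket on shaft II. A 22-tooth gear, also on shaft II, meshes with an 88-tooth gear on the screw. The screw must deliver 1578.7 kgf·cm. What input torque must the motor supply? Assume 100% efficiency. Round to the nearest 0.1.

Overall ratio R = 0.6 × 4 = 2.4.
Input torque = output torque / R = 1578.7 / 2.4 = 657.79 kgf·cm.

657.8 kgf·cm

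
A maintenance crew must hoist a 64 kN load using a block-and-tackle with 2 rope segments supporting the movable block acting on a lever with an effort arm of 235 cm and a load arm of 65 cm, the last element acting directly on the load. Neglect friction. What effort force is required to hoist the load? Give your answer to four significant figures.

Block-and-tackle MA = number of supporting rope parts = 2.
Lever MA = effort arm / load arm = 235/65 = 3.6154.
Combined ideal MA = 2 × 3.6154 = 7.2308.
Effort = load / MA = 64 / 7.2308 = 8.8511 kN.

8.851 kN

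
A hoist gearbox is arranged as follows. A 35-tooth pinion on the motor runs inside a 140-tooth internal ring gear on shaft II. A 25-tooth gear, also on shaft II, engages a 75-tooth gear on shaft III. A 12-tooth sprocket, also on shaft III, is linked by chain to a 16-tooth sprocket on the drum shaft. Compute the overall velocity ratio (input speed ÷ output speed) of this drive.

16

Each stage contributes driven/driver: internal gear 140/35 = 4, gear mesh 75/25 = 3, chain 16/12 = 1.3333.
Overall: 4 × 3 × 1.3333 = 16.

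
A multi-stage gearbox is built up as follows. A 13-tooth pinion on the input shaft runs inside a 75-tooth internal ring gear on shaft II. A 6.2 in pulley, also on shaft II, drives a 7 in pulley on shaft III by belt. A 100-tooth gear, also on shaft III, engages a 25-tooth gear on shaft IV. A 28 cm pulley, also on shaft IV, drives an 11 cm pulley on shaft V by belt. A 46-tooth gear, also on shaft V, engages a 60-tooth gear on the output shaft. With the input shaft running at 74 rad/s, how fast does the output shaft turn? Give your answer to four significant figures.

88.68 rad/s

internal gear 75/13 = 5.7692 → 74/5.7692 = 12.827 rad/s
belt 7/6.2 = 1.129 → 12.827/1.129 = 11.361 rad/s
gear mesh 25/100 = 0.25 → 11.361/0.25 = 45.443 rad/s
belt 11/28 = 0.39286 → 45.443/0.39286 = 115.67 rad/s
gear mesh 60/46 = 1.3043 → 115.67/1.3043 = 88.683 rad/s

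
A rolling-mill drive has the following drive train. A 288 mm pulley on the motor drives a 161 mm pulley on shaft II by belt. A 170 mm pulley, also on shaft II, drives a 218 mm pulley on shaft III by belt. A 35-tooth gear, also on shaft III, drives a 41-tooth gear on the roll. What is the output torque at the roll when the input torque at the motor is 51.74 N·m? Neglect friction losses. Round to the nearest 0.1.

43.4 N·m

After the belt (161/288): 51.74 × 0.55903 = 28.924 N·m
After the belt (218/170): 28.924 × 1.2824 = 37.091 N·m
After the gear mesh (41/35): 37.091 × 1.1714 = 43.449 N·m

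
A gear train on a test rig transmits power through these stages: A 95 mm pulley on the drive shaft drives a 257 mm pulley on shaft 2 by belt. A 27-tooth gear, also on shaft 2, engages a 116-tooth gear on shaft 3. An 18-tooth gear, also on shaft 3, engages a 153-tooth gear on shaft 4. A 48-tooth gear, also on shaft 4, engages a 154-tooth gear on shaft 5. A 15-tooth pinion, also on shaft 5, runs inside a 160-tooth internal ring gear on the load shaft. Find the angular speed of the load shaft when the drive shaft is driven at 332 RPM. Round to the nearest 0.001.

0.098 RPM

belt 257/95 = 2.7053 → 332/2.7053 = 122.72 RPM
gear mesh 116/27 = 4.2963 → 122.72/4.2963 = 28.565 RPM
gear mesh 153/18 = 8.5 → 28.565/8.5 = 3.3606 RPM
gear mesh 154/48 = 3.2083 → 3.3606/3.2083 = 1.0475 RPM
internal gear 160/15 = 10.667 → 1.0475/10.667 = 0.098199 RPM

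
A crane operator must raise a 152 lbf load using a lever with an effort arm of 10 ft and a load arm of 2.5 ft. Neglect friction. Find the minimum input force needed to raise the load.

Lever MA = effort arm / load arm = 10/2.5 = 4.
Effort = load / MA = 152 / 4 = 38 lbf.

38 lbf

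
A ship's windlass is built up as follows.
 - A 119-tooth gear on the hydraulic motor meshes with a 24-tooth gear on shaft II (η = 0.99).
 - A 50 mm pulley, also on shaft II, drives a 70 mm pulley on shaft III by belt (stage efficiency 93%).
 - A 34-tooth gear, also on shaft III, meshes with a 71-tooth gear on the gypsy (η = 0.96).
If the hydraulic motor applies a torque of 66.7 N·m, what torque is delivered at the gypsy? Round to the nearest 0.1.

Gear mesh: ratio = 24/119 = 0.20168; torque at shaft II = 66.7 × 0.20168 × 0.99 = 13.318 N·m.
Belt: ratio = 70/50 = 1.4; torque at shaft III = 13.318 × 1.4 × 0.93 = 17.339 N·m.
Gear mesh: ratio = 71/34 = 2.0882; torque at the gypsy = 17.339 × 2.0882 × 0.96 = 34.761 N·m.

34.8 N·m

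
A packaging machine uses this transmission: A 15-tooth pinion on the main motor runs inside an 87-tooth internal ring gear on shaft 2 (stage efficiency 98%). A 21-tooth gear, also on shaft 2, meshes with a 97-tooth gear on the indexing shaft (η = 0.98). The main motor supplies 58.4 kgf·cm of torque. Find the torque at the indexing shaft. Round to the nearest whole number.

internal gear 87/15 = 5.8 → τ = 58.4·5.8·0.98 = 331.95 kgf·cm
gear mesh 97/21 = 4.619 → τ = 331.95·4.619·0.98 = 1502.6 kgf·cm

1503 kgf·cm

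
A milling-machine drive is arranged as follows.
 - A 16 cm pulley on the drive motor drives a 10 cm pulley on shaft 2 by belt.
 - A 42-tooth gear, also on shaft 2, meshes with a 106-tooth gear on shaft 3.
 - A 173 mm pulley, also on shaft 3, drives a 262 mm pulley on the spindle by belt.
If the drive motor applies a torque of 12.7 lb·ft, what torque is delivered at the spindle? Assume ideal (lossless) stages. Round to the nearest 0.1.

Belt: ratio = 10/16 = 0.625; torque at shaft 2 = 12.7 × 0.625 = 7.9375 lb·ft.
Gear mesh: ratio = 106/42 = 2.5238; torque at shaft 3 = 7.9375 × 2.5238 = 20.033 lb·ft.
Belt: ratio = 262/173 = 1.5145; torque at the spindle = 20.033 × 1.5145 = 30.339 lb·ft.

30.3 lb·ft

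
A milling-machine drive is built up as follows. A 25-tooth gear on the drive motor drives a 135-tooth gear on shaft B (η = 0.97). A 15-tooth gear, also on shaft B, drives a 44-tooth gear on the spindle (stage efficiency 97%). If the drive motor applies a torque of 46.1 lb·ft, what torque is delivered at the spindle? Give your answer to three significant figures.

After the gear mesh (135/25): 46.1 × 5.4 × 0.97 = 241.47 lb·ft
After the gear mesh (44/15): 241.47 × 2.9333 × 0.97 = 687.07 lb·ft

687 lb·ft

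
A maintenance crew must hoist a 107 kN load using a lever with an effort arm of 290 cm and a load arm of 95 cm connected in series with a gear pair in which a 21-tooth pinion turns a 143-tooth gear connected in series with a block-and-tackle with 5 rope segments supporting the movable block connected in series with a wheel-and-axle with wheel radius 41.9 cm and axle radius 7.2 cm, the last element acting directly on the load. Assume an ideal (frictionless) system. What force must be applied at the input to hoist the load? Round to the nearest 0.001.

0.177 kN

Lever MA = effort arm / load arm = 290/95 = 3.0526.
Gear pair MA = 143/21 = 6.8095.
Block-and-tackle MA = number of supporting rope parts = 5.
Wheel-and-axle MA = R/r = 41.9/7.2 = 5.8194.
Combined ideal MA = 3.0526 × 6.8095 × 5 × 5.8194 = 604.84.
Effort = load / MA = 107 / 604.84 = 0.17691 kN.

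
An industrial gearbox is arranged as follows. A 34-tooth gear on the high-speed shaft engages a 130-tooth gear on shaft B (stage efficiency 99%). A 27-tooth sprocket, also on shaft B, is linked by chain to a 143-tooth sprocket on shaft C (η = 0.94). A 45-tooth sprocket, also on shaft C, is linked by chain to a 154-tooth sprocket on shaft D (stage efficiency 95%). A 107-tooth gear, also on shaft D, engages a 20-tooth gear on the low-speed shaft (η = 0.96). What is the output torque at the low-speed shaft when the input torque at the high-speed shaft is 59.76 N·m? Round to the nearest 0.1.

657.0 N·m

Gear mesh: ratio = 130/34 = 3.8235; torque at shaft B = 59.76 × 3.8235 × 0.99 = 226.21 N·m.
Chain: ratio = 143/27 = 5.2963; torque at shaft C = 226.21 × 5.2963 × 0.94 = 1126.2 N·m.
Chain: ratio = 154/45 = 3.4222; torque at shaft D = 1126.2 × 3.4222 × 0.95 = 3661.4 N·m.
Gear mesh: ratio = 20/107 = 0.18692; torque at the low-speed shaft = 3661.4 × 0.18692 × 0.96 = 656.99 N·m.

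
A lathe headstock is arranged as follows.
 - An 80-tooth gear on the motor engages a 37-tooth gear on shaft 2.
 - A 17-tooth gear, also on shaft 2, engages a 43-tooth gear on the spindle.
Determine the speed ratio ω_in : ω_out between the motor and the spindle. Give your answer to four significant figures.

1.170

Each stage contributes driven/driver: gear mesh 37/80 = 0.4625, gear mesh 43/17 = 2.5294.
Overall: 0.4625 × 2.5294 = 1.1699.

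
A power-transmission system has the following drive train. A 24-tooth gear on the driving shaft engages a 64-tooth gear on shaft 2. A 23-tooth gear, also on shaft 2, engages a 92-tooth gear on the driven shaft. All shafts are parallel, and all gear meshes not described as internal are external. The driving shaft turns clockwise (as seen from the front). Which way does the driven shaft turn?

the driving shaft → shaft 2: external mesh, 1 reversal → CCW.
shaft 2 → the driven shaft: external mesh, 1 reversal → CW.
2 reversals in total — an even number — so the driven shaft turns the same way as the driving shaft.

clockwise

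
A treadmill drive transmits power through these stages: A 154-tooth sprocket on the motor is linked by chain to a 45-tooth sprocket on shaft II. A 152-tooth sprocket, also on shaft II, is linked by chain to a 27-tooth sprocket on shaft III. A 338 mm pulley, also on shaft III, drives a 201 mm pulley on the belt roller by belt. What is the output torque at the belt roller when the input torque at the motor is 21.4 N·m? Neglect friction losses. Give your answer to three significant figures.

0.661 N·m

Chain: ratio = 45/154 = 0.29221; torque at shaft II = 21.4 × 0.29221 = 6.2532 N·m.
Chain: ratio = 27/152 = 0.17763; torque at shaft III = 6.2532 × 0.17763 = 1.1108 N·m.
Belt: ratio = 201/338 = 0.59467; torque at the belt roller = 1.1108 × 0.59467 = 0.66055 N·m.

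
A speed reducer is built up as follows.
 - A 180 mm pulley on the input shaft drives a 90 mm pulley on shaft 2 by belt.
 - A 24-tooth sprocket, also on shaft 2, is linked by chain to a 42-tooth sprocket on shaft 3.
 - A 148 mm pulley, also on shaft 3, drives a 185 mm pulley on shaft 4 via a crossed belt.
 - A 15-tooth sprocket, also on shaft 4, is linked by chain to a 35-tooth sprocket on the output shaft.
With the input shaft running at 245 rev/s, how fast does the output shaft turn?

belt 90/180 = 0.5 → 245/0.5 = 490 rev/s
chain 42/24 = 1.75 → 490/1.75 = 280 rev/s
belt 185/148 = 1.25 → 280/1.25 = 224 rev/s
chain 35/15 = 2.3333 → 224/2.3333 = 96 rev/s

96 rev/s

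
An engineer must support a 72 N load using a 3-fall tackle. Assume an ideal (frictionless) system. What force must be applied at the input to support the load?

Block-and-tackle MA = number of supporting rope parts = 3.
Effort = load / MA = 72 / 3 = 24 N.

24 N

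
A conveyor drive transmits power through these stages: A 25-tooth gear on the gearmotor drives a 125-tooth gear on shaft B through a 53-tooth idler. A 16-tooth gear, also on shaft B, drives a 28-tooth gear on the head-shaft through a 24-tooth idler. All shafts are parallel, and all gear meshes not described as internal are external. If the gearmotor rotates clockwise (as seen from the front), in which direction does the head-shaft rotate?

the gearmotor → shaft B: driver → idler → driven is 2 external meshes, 2 reversals → CW.
shaft B → the head-shaft: driver → idler → driven is 2 external meshes, 2 reversals → CW.
4 reversals in total — an even number — so the head-shaft turns the same way as the gearmotor.

clockwise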